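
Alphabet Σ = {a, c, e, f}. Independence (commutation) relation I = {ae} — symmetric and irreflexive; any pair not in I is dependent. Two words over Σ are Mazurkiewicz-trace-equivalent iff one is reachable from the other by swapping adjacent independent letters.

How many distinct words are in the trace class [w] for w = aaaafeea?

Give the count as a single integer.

#0=a has no predecessor
#1=a depends on [0:a]
#2=a depends on [1:a]
#3=a depends on [2:a]
#4=f depends on [3:a]
#5=e depends on [4:f]
#6=e depends on [5:e]
#7=a depends on [4:f]
sources: [0:a]
N(rest) = Σ N(rest − s) over sources s of rest; N(one piece) = 1:
  size 1 → [6]=1  [7]=1
  size 2 → [5,6]=1  [6,7]=2
  size 3 → [5,6,7]=3
  size 4 → [4,5,6,7]=3
  size 5 → [3,4,5,6,7]=3
  size 6 → [2,3,4,5,6,7]=3
  first=0(a) contributes 3

3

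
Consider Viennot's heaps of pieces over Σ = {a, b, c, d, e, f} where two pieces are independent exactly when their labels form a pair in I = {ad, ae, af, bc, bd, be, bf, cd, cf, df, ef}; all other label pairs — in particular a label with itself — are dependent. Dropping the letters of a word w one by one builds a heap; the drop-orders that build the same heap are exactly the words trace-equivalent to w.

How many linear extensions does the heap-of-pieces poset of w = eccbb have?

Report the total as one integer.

#0=e has no predecessor
#1=c depends on [0:e]
#2=c depends on [1:c]
#3=b has no predecessor
#4=b depends on [3:b]
sources: [0:e, 3:b]
N(rest) = Σ N(rest − s) over sources s of rest; N(one piece) = 1:
  size 1 → [2]=1  [4]=1
  size 2 → [1,2]=1  [2,4]=2  [3,4]=1
  size 3 → [0,1,2]=1  [1,2,4]=3  [2,3,4]=3
  first=0(e) contributes 6
  first=3(b) contributes 4
|[w]| = 10

10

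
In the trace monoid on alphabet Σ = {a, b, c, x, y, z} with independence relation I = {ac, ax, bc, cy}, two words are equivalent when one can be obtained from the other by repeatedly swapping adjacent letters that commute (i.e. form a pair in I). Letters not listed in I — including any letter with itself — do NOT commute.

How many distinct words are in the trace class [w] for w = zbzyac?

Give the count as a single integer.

drop 0:z onto floor
drop 1:b onto {0:z}
drop 2:z onto {1:b}
drop 3:y onto {2:z}
drop 4:a onto {3:y}
drop 5:c onto {2:z}
ground layer = {0:z}
drop-orders for the pieces not yet dropped (sum over which currently-grounded one goes next):
  1 to go: {4} 1  {5} 1
  2 to go: {3,4} 1  {4,5} 2
  3 to go: {3,4,5} 3
  4 to go: {2,3,4,5} 3
  if 0:z drops first: 3 orders

3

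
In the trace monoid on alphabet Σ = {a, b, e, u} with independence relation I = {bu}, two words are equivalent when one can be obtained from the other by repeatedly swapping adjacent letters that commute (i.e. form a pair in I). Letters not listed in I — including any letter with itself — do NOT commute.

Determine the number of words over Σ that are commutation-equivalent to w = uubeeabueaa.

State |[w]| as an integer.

drop 0:u onto floor
drop 1:u onto {0:u}
drop 2:b onto floor
drop 3:e onto {1:u, 2:b}
drop 4:e onto {3:e}
drop 5:a onto {4:e}
drop 6:b onto {5:a}
drop 7:u onto {5:a}
drop 8:e onto {6:b, 7:u}
drop 9:a onto {8:e}
drop 10:a onto {9:a}
ground layer = {0:u, 2:b}
drop-orders for the pieces not yet dropped (sum over which currently-grounded one goes next):
  1 to go: {10} 1
  2 to go: {9,10} 1
  3 to go: {8,9,10} 1
  4 to go: {6,8,9,10} 1  {7,8,9,10} 1
  5 to go: {6,7,8,9,10} 2
  6 to go: {5,6,7,8,9,10} 2
  7 to go: {4,5,6,7,8,9,10} 2
  8 to go: {3,4,5,6,7,8,9,10} 2
  9 to go: {1,3,4,5,6,7,8,9,10} 2  {2,3,4,5,6,7,8,9,10} 2
  if 0:u drops first: 4 orders
  if 2:b drops first: 2 orders
heap linearizations: 6

6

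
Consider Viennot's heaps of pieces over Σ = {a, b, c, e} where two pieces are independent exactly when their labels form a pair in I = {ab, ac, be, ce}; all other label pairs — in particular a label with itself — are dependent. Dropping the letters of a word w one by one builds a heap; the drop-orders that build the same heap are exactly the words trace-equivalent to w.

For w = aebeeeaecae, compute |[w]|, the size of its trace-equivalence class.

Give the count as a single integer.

55

#0=a has no predecessor
#1=e depends on [0:a]
#2=b has no predecessor
#3=e depends on [1:e]
#4=e depends on [3:e]
#5=e depends on [4:e]
#6=a depends on [5:e]
#7=e depends on [6:a]
#8=c depends on [2:b]
#9=a depends on [7:e]
#10=e depends on [9:a]
sources: [0:a, 2:b]
N(rest) = Σ N(rest − s) over sources s of rest; N(one piece) = 1:
  size 1 → [8]=1  [10]=1
  size 2 → [2,8]=1  [8,10]=2  [9,10]=1
  size 3 → [2,8,10]=3  [7,9,10]=1  [8,9,10]=3
  size 4 → [2,8,9,10]=6  [6,7,9,10]=1  [7,8,9,10]=4
  size 5 → [2,7,8,9,10]=10  [5,6,7,9,10]=1  [6,7,8,9,10]=5
  size 6 → [2,6,7,8,9,10]=15  [4,5,6,7,9,10]=1  [5,6,7,8,9,10]=6
  size 7 → [2,5,6,7,8,9,10]=21  [3,4,5,6,7,9,10]=1  [4,5,6,7,8,9,10]=7
  size 8 → [1,3,4,5,6,7,9,10]=1  [2,4,5,6,7,8,9,10]=28  [3,4,5,6,7,8,9,10]=8
  size 9 → [0,1,3,4,5,6,7,9,10]=1  [1,3,4,5,6,7,8,9,10]=9  [2,3,4,5,6,7,8,9,10]=36
  first=0(a) contributes 45
  first=2(b) contributes 10
|[w]| = 55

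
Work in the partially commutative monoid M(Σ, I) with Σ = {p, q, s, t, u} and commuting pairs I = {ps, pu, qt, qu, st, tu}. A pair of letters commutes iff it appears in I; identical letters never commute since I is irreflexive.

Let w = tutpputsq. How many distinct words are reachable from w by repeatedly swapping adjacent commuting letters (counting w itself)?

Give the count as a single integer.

piece 0:t — minimal
piece 1:u — minimal
piece 2:t rests on {0:t}
piece 3:p rests on {2:t}
piece 4:p rests on {3:p}
piece 5:u rests on {1:u}
piece 6:t rests on {4:p}
piece 7:s rests on {5:u}
piece 8:q rests on {4:p, 7:s}
minimal pieces: {0:t, 1:u}
ways to finish when only these pieces remain (= sum over removing one remaining piece with nothing left below it):
  1 left: {6}→1  {8}→1
  2 left: {6,8}→2  {7,8}→1
  3 left: {4,6,8}→2  {5,7,8}→1  {6,7,8}→3
  4 left: {1,5,7,8}→1  {3,4,6,8}→2  {4,6,7,8}→5  {5,6,7,8}→4
  5 left: {1,5,6,7,8}→5  {2,3,4,6,8}→2  {3,4,6,7,8}→7  {4,5,6,7,8}→9
  6 left: {0,2,3,4,6,8}→2  {1,4,5,6,7,8}→14  {2,3,4,6,7,8}→9  {3,4,5,6,7,8}→16
  7 left: {0,2,3,4,6,7,8}→11  {1,3,4,5,6,7,8}→30  {2,3,4,5,6,7,8}→25
  placing 0:t first → 55 extensions
  placing 1:u first → 36 extensions
total linear extensions = 91

91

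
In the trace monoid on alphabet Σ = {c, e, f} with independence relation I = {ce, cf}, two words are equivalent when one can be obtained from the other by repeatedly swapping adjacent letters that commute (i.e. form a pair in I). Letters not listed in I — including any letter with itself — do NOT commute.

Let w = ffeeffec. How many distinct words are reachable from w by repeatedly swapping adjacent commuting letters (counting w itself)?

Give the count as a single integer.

8

drop 0:f onto floor
drop 1:f onto {0:f}
drop 2:e onto {1:f}
drop 3:e onto {2:e}
drop 4:f onto {3:e}
drop 5:f onto {4:f}
drop 6:e onto {5:f}
drop 7:c onto floor
ground layer = {0:f, 7:c}
drop-orders for the pieces not yet dropped (sum over which currently-grounded one goes next):
  1 to go: {6} 1  {7} 1
  2 to go: {5,6} 1  {6,7} 2
  3 to go: {4,5,6} 1  {5,6,7} 3
  4 to go: {3,4,5,6} 1  {4,5,6,7} 4
  5 to go: {2,3,4,5,6} 1  {3,4,5,6,7} 5
  6 to go: {1,2,3,4,5,6} 1  {2,3,4,5,6,7} 6
  if 0:f drops first: 7 orders
  if 7:c drops first: 1 orders
heap linearizations: 8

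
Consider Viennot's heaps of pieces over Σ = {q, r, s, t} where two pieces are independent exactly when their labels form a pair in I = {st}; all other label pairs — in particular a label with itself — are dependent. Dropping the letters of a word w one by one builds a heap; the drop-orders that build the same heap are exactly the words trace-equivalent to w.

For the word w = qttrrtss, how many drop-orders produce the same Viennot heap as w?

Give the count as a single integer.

3

#0=q has no predecessor
#1=t depends on [0:q]
#2=t depends on [1:t]
#3=r depends on [2:t]
#4=r depends on [3:r]
#5=t depends on [4:r]
#6=s depends on [4:r]
#7=s depends on [6:s]
sources: [0:q]
N(rest) = Σ N(rest − s) over sources s of rest; N(one piece) = 1:
  size 1 → [5]=1  [7]=1
  size 2 → [5,7]=2  [6,7]=1
  size 3 → [5,6,7]=3
  size 4 → [4,5,6,7]=3
  size 5 → [3,4,5,6,7]=3
  size 6 → [2,3,4,5,6,7]=3
  first=0(q) contributes 3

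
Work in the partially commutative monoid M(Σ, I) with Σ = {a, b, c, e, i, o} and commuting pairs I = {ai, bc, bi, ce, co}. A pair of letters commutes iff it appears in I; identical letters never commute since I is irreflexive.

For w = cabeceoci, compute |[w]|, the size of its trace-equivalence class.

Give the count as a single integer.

drop 0:c onto floor
drop 1:a onto {0:c}
drop 2:b onto {1:a}
drop 3:e onto {2:b}
drop 4:c onto {1:a}
drop 5:e onto {3:e}
drop 6:o onto {5:e}
drop 7:c onto {4:c}
drop 8:i onto {6:o, 7:c}
ground layer = {0:c}
drop-orders for the pieces not yet dropped (sum over which currently-grounded one goes next):
  1 to go: {8} 1
  2 to go: {6,8} 1  {7,8} 1
  3 to go: {4,7,8} 1  {5,6,8} 1  {6,7,8} 2
  4 to go: {3,5,6,8} 1  {4,6,7,8} 3  {5,6,7,8} 3
  5 to go: {2,3,5,6,8} 1  {3,5,6,7,8} 4  {4,5,6,7,8} 6
  6 to go: {2,3,5,6,7,8} 5  {3,4,5,6,7,8} 10
  7 to go: {2,3,4,5,6,7,8} 15
  if 0:c drops first: 15 orders

15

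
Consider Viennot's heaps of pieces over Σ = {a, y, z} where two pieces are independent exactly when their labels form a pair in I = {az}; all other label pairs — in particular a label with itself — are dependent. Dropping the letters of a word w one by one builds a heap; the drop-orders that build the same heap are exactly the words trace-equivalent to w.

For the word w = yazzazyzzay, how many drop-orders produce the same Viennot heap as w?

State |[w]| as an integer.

0(y) covers ∅
1(a) covers 0:y
2(z) covers 0:y
3(z) covers 2:z
4(a) covers 1:a
5(z) covers 3:z
6(y) covers 4:a, 5:z
7(z) covers 6:y
8(z) covers 7:z
9(a) covers 6:y
10(y) covers 8:z, 9:a
floor of heap: 0:y
completions by unplaced set U, small U first (add the entries for U minus each lowest piece of U):
  |U|=1: {10}:1
  |U|=2: {8,10}:1  {9,10}:1
  |U|=3: {7,8,10}:1  {8,9,10}:2
  |U|=4: {7,8,9,10}:3
  |U|=5: {6,7,8,9,10}:3
  |U|=6: {4,6,7,8,9,10}:3  {5,6,7,8,9,10}:3
  |U|=7: {1,4,6,7,8,9,10}:3  {3,5,6,7,8,9,10}:3  {4,5,6,7,8,9,10}:6
  |U|=8: {1,4,5,6,7,8,9,10}:9  {2,3,5,6,7,8,9,10}:3  {3,4,5,6,7,8,9,10}:9
  |U|=9: {1,3,4,5,6,7,8,9,10}:18  {2,3,4,5,6,7,8,9,10}:12
  start at 0(y): 30

30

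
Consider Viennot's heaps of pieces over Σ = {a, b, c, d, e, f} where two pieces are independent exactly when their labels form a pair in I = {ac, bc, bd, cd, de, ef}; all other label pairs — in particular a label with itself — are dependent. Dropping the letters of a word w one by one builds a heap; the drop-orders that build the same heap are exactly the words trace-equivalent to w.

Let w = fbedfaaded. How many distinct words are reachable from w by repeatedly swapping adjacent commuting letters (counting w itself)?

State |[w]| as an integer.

drop 0:f onto floor
drop 1:b onto {0:f}
drop 2:e onto {1:b}
drop 3:d onto {0:f}
drop 4:f onto {1:b, 3:d}
drop 5:a onto {2:e, 4:f}
drop 6:a onto {5:a}
drop 7:d onto {6:a}
drop 8:e onto {6:a}
drop 9:d onto {7:d}
ground layer = {0:f}
drop-orders for the pieces not yet dropped (sum over which currently-grounded one goes next):
  1 to go: {8} 1  {9} 1
  2 to go: {7,9} 1  {8,9} 2
  3 to go: {7,8,9} 3
  4 to go: {6,7,8,9} 3
  5 to go: {5,6,7,8,9} 3
  6 to go: {2,5,6,7,8,9} 3  {4,5,6,7,8,9} 3
  7 to go: {2,4,5,6,7,8,9} 6  {3,4,5,6,7,8,9} 3
  8 to go: {1,2,4,5,6,7,8,9} 6  {2,3,4,5,6,7,8,9} 9
  if 0:f drops first: 15 orders

15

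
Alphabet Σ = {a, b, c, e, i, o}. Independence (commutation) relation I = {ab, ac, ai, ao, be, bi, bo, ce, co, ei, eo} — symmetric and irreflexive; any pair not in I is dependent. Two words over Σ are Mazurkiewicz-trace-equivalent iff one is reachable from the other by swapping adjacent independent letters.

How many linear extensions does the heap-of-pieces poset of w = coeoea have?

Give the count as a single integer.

60

piece 0:c — minimal
piece 1:o — minimal
piece 2:e — minimal
piece 3:o rests on {1:o}
piece 4:e rests on {2:e}
piece 5:a rests on {4:e}
minimal pieces: {0:c, 1:o, 2:e}
ways to finish when only these pieces remain (= sum over removing one remaining piece with nothing left below it):
  1 left: {0}→1  {3}→1  {5}→1
  2 left: {0,3}→2  {0,5}→2  {1,3}→1  {3,5}→2  {4,5}→1
  3 left: {0,1,3}→3  {0,3,5}→6  {0,4,5}→3  {1,3,5}→3  {2,4,5}→1  {3,4,5}→3
  4 left: {0,1,3,5}→12  {0,2,4,5}→4  {0,3,4,5}→12  {1,3,4,5}→6  {2,3,4,5}→4
  placing 0:c first → 10 extensions
  placing 1:o first → 20 extensions
  placing 2:e first → 30 extensions
total linear extensions = 60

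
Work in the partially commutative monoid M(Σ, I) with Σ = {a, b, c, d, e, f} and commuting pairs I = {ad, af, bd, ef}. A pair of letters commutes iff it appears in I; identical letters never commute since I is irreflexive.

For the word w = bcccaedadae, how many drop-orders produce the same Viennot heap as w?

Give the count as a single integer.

0(b) covers ∅
1(c) covers 0:b
2(c) covers 1:c
3(c) covers 2:c
4(a) covers 3:c
5(e) covers 4:a
6(d) covers 5:e
7(a) covers 5:e
8(d) covers 6:d
9(a) covers 7:a
10(e) covers 8:d, 9:a
floor of heap: 0:b
completions by unplaced set U, small U first (add the entries for U minus each lowest piece of U):
  |U|=1: {10}:1
  |U|=2: {8,10}:1  {9,10}:1
  |U|=3: {6,8,10}:1  {7,9,10}:1  {8,9,10}:2
  |U|=4: {6,8,9,10}:3  {7,8,9,10}:3
  |U|=5: {6,7,8,9,10}:6
  |U|=6: {5,6,7,8,9,10}:6
  |U|=7: {4,5,6,7,8,9,10}:6
  |U|=8: {3,4,5,6,7,8,9,10}:6
  |U|=9: {2,3,4,5,6,7,8,9,10}:6
  start at 0(b): 6

6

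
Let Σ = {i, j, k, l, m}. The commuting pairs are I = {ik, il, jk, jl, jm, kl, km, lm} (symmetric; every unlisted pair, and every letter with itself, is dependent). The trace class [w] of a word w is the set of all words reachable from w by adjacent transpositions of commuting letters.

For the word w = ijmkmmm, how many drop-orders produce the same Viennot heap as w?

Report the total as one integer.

35

drop 0:i onto floor
drop 1:j onto {0:i}
drop 2:m onto {0:i}
drop 3:k onto floor
drop 4:m onto {2:m}
drop 5:m onto {4:m}
drop 6:m onto {5:m}
ground layer = {0:i, 3:k}
drop-orders for the pieces not yet dropped (sum over which currently-grounded one goes next):
  1 to go: {1} 1  {3} 1  {6} 1
  2 to go: {1,3} 2  {1,6} 2  {3,6} 2  {5,6} 1
  3 to go: {1,3,6} 6  {1,5,6} 3  {3,5,6} 3  {4,5,6} 1
  4 to go: {1,3,5,6} 12  {1,4,5,6} 4  {2,4,5,6} 1  {3,4,5,6} 4
  5 to go: {1,2,4,5,6} 5  {1,3,4,5,6} 20  {2,3,4,5,6} 5
  if 0:i drops first: 30 orders
  if 3:k drops first: 5 orders
heap linearizations: 35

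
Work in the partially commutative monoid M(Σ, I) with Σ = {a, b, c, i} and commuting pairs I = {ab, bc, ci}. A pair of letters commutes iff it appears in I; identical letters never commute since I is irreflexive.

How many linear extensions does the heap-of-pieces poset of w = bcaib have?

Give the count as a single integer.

3

0(b) covers ∅
1(c) covers ∅
2(a) covers 1:c
3(i) covers 0:b, 2:a
4(b) covers 3:i
floor of heap: 0:b, 1:c
completions by unplaced set U, small U first (add the entries for U minus each lowest piece of U):
  |U|=1: {4}:1
  |U|=2: {3,4}:1
  |U|=3: {0,3,4}:1  {2,3,4}:1
  start at 0(b): 1
  start at 1(c): 2
sum over floor = 3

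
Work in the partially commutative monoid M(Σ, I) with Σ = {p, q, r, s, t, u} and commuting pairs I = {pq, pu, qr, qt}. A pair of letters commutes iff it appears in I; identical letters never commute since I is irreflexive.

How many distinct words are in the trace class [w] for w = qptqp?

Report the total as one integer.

drop 0:q onto floor
drop 1:p onto floor
drop 2:t onto {1:p}
drop 3:q onto {0:q}
drop 4:p onto {2:t}
ground layer = {0:q, 1:p}
drop-orders for the pieces not yet dropped (sum over which currently-grounded one goes next):
  1 to go: {3} 1  {4} 1
  2 to go: {0,3} 1  {2,4} 1  {3,4} 2
  3 to go: {0,3,4} 3  {1,2,4} 1  {2,3,4} 3
  if 0:q drops first: 4 orders
  if 1:p drops first: 6 orders
heap linearizations: 10

10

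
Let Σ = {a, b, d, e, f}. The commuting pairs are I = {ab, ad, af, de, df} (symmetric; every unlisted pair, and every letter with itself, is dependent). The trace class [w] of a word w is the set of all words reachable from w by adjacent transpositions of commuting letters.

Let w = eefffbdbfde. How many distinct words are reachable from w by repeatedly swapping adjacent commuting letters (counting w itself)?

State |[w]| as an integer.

0(e) covers ∅
1(e) covers 0:e
2(f) covers 1:e
3(f) covers 2:f
4(f) covers 3:f
5(b) covers 4:f
6(d) covers 5:b
7(b) covers 6:d
8(f) covers 7:b
9(d) covers 7:b
10(e) covers 8:f
floor of heap: 0:e
completions by unplaced set U, small U first (add the entries for U minus each lowest piece of U):
  |U|=1: {9}:1  {10}:1
  |U|=2: {8,10}:1  {9,10}:2
  |U|=3: {8,9,10}:3
  |U|=4: {7,8,9,10}:3
  |U|=5: {6,7,8,9,10}:3
  |U|=6: {5,6,7,8,9,10}:3
  |U|=7: {4,5,6,7,8,9,10}:3
  |U|=8: {3,4,5,6,7,8,9,10}:3
  |U|=9: {2,3,4,5,6,7,8,9,10}:3
  start at 0(e): 3

3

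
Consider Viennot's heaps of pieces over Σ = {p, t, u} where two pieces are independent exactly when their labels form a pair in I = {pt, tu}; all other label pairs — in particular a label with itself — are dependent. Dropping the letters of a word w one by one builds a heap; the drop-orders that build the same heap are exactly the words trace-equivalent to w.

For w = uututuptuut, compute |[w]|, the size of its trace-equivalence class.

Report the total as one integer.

#0=u has no predecessor
#1=u depends on [0:u]
#2=t has no predecessor
#3=u depends on [1:u]
#4=t depends on [2:t]
#5=u depends on [3:u]
#6=p depends on [5:u]
#7=t depends on [4:t]
#8=u depends on [6:p]
#9=u depends on [8:u]
#10=t depends on [7:t]
sources: [0:u, 2:t]
N(rest) = Σ N(rest − s) over sources s of rest; N(one piece) = 1:
  size 1 → [9]=1  [10]=1
  size 2 → [7,10]=1  [8,9]=1  [9,10]=2
  size 3 → [4,7,10]=1  [6,8,9]=1  [7,9,10]=3  [8,9,10]=3
  size 4 → [2,4,7,10]=1  [4,7,9,10]=4  [5,6,8,9]=1  [6,8,9,10]=4  [7,8,9,10]=6
  size 5 → [2,4,7,9,10]=5  [3,5,6,8,9]=1  [4,7,8,9,10]=10  [5,6,8,9,10]=5  [6,7,8,9,10]=10
  size 6 → [1,3,5,6,8,9]=1  [2,4,7,8,9,10]=15  [3,5,6,8,9,10]=6  [4,6,7,8,9,10]=20  [5,6,7,8,9,10]=15
  size 7 → [0,1,3,5,6,8,9]=1  [1,3,5,6,8,9,10]=7  [2,4,6,7,8,9,10]=35  [3,5,6,7,8,9,10]=21  [4,5,6,7,8,9,10]=35
  size 8 → [0,1,3,5,6,8,9,10]=8  [1,3,5,6,7,8,9,10]=28  [2,4,5,6,7,8,9,10]=70  [3,4,5,6,7,8,9,10]=56
  size 9 → [0,1,3,5,6,7,8,9,10]=36  [1,3,4,5,6,7,8,9,10]=84  [2,3,4,5,6,7,8,9,10]=126
  first=0(u) contributes 210
  first=2(t) contributes 120
|[w]| = 330

330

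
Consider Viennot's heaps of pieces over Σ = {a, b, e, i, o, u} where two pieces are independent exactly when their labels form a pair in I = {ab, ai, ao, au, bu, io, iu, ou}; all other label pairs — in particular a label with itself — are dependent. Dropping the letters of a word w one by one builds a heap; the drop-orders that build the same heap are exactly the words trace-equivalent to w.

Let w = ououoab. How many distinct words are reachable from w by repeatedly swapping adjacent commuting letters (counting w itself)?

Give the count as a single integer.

#0=o has no predecessor
#1=u has no predecessor
#2=o depends on [0:o]
#3=u depends on [1:u]
#4=o depends on [2:o]
#5=a has no predecessor
#6=b depends on [4:o]
sources: [0:o, 1:u, 5:a]
N(rest) = Σ N(rest − s) over sources s of rest; N(one piece) = 1:
  size 1 → [3]=1  [5]=1  [6]=1
  size 2 → [1,3]=1  [3,5]=2  [3,6]=2  [4,6]=1  [5,6]=2
  size 3 → [1,3,5]=3  [1,3,6]=3  [2,4,6]=1  [3,4,6]=3  [3,5,6]=6  [4,5,6]=3
  size 4 → [0,2,4,6]=1  [1,3,4,6]=6  [1,3,5,6]=12  [2,3,4,6]=4  [2,4,5,6]=4  [3,4,5,6]=12
  size 5 → [0,2,3,4,6]=5  [0,2,4,5,6]=5  [1,2,3,4,6]=10  [1,3,4,5,6]=30  [2,3,4,5,6]=20
  first=0(o) contributes 60
  first=1(u) contributes 30
  first=5(a) contributes 15
|[w]| = 105

105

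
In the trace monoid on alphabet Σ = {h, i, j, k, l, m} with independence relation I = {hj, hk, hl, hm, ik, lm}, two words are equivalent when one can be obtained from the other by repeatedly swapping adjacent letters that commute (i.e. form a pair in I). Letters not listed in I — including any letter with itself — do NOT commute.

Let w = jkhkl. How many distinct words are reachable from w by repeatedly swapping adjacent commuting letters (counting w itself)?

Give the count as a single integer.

piece 0:j — minimal
piece 1:k rests on {0:j}
piece 2:h — minimal
piece 3:k rests on {1:k}
piece 4:l rests on {3:k}
minimal pieces: {0:j, 2:h}
ways to finish when only these pieces remain (= sum over removing one remaining piece with nothing left below it):
  1 left: {2}→1  {4}→1
  2 left: {2,4}→2  {3,4}→1
  3 left: {1,3,4}→1  {2,3,4}→3
  placing 0:j first → 4 extensions
  placing 2:h first → 1 extensions
total linear extensions = 5

5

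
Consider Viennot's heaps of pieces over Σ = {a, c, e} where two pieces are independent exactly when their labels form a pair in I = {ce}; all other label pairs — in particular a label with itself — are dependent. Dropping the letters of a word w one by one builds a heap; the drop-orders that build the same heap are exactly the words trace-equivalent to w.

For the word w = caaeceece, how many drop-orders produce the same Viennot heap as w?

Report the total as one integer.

piece 0:c — minimal
piece 1:a rests on {0:c}
piece 2:a rests on {1:a}
piece 3:e rests on {2:a}
piece 4:c rests on {2:a}
piece 5:e rests on {3:e}
piece 6:e rests on {5:e}
piece 7:c rests on {4:c}
piece 8:e rests on {6:e}
minimal pieces: {0:c}
ways to finish when only these pieces remain (= sum over removing one remaining piece with nothing left below it):
  1 left: {7}→1  {8}→1
  2 left: {4,7}→1  {6,8}→1  {7,8}→2
  3 left: {4,7,8}→3  {5,6,8}→1  {6,7,8}→3
  4 left: {3,5,6,8}→1  {4,6,7,8}→6  {5,6,7,8}→4
  5 left: {3,5,6,7,8}→5  {4,5,6,7,8}→10
  6 left: {3,4,5,6,7,8}→15
  7 left: {2,3,4,5,6,7,8}→15
  placing 0:c first → 15 extensions

15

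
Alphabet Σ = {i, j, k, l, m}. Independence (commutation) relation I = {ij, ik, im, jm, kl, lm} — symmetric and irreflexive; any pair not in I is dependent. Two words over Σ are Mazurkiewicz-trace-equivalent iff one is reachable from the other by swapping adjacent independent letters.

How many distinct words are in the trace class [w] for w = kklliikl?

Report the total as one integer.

piece 0:k — minimal
piece 1:k rests on {0:k}
piece 2:l — minimal
piece 3:l rests on {2:l}
piece 4:i rests on {3:l}
piece 5:i rests on {4:i}
piece 6:k rests on {1:k}
piece 7:l rests on {5:i}
minimal pieces: {0:k, 2:l}
ways to finish when only these pieces remain (= sum over removing one remaining piece with nothing left below it):
  1 left: {6}→1  {7}→1
  2 left: {1,6}→1  {5,7}→1  {6,7}→2
  3 left: {0,1,6}→1  {1,6,7}→3  {4,5,7}→1  {5,6,7}→3
  4 left: {0,1,6,7}→4  {1,5,6,7}→6  {3,4,5,7}→1  {4,5,6,7}→4
  5 left: {0,1,5,6,7}→10  {1,4,5,6,7}→10  {2,3,4,5,7}→1  {3,4,5,6,7}→5
  6 left: {0,1,4,5,6,7}→20  {1,3,4,5,6,7}→15  {2,3,4,5,6,7}→6
  placing 0:k first → 21 extensions
  placing 2:l first → 35 extensions
total linear extensions = 56

56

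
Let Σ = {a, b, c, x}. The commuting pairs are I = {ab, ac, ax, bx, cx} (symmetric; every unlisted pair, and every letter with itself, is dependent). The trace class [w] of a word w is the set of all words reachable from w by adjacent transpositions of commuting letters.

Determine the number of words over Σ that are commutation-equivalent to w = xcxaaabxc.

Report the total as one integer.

1680

piece 0:x — minimal
piece 1:c — minimal
piece 2:x rests on {0:x}
piece 3:a — minimal
piece 4:a rests on {3:a}
piece 5:a rests on {4:a}
piece 6:b rests on {1:c}
piece 7:x rests on {2:x}
piece 8:c rests on {6:b}
minimal pieces: {0:x, 1:c, 3:a}
ways to finish when only these pieces remain (= sum over removing one remaining piece with nothing left below it):
  1 left: {5}→1  {7}→1  {8}→1
  2 left: {2,7}→1  {4,5}→1  {5,7}→2  {5,8}→2  {6,8}→1  {7,8}→2
  3 left: {0,2,7}→1  {1,6,8}→1  {2,5,7}→3  {2,7,8}→3  {3,4,5}→1  {4,5,7}→3  {4,5,8}→3  {5,6,8}→3  {5,7,8}→6  {6,7,8}→3
  4 left: {0,2,5,7}→4  {0,2,7,8}→4  {1,5,6,8}→4  {1,6,7,8}→4  {2,4,5,7}→6  {2,5,7,8}→12  {2,6,7,8}→6  {3,4,5,7}→4  {3,4,5,8}→4  {4,5,6,8}→6  {4,5,7,8}→12  {5,6,7,8}→12
  5 left: {0,2,4,5,7}→10  {0,2,5,7,8}→20  {0,2,6,7,8}→10  {1,2,6,7,8}→10  {1,4,5,6,8}→10  {1,5,6,7,8}→20  {2,3,4,5,7}→10  {2,4,5,7,8}→30  {2,5,6,7,8}→30  {3,4,5,6,8}→10  {3,4,5,7,8}→20  {4,5,6,7,8}→30
  6 left: {0,1,2,6,7,8}→20  {0,2,3,4,5,7}→20  {0,2,4,5,7,8}→60  {0,2,5,6,7,8}→60  {1,2,5,6,7,8}→60  {1,3,4,5,6,8}→20  {1,4,5,6,7,8}→60  {2,3,4,5,7,8}→60  {2,4,5,6,7,8}→90  {3,4,5,6,7,8}→60
  7 left: {0,1,2,5,6,7,8}→140  {0,2,3,4,5,7,8}→140  {0,2,4,5,6,7,8}→210  {1,2,4,5,6,7,8}→210  {1,3,4,5,6,7,8}→140  {2,3,4,5,6,7,8}→210
  placing 0:x first → 560 extensions
  placing 1:c first → 560 extensions
  placing 3:a first → 560 extensions
total linear extensions = 1680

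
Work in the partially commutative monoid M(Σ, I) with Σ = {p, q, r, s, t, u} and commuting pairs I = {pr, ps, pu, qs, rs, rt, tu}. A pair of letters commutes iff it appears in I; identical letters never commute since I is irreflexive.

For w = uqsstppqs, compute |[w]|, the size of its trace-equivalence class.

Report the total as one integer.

12

drop 0:u onto floor
drop 1:q onto {0:u}
drop 2:s onto {0:u}
drop 3:s onto {2:s}
drop 4:t onto {1:q, 3:s}
drop 5:p onto {4:t}
drop 6:p onto {5:p}
drop 7:q onto {6:p}
drop 8:s onto {4:t}
ground layer = {0:u}
drop-orders for the pieces not yet dropped (sum over which currently-grounded one goes next):
  1 to go: {7} 1  {8} 1
  2 to go: {6,7} 1  {7,8} 2
  3 to go: {5,6,7} 1  {6,7,8} 3
  4 to go: {5,6,7,8} 4
  5 to go: {4,5,6,7,8} 4
  6 to go: {1,4,5,6,7,8} 4  {3,4,5,6,7,8} 4
  7 to go: {1,3,4,5,6,7,8} 8  {2,3,4,5,6,7,8} 4
  if 0:u drops first: 12 orders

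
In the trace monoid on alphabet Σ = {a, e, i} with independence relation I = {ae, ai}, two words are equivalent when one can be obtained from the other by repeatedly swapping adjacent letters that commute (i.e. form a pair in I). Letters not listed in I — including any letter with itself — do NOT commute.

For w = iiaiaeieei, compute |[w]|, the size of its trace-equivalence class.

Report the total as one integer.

45

drop 0:i onto floor
drop 1:i onto {0:i}
drop 2:a onto floor
drop 3:i onto {1:i}
drop 4:a onto {2:a}
drop 5:e onto {3:i}
drop 6:i onto {5:e}
drop 7:e onto {6:i}
drop 8:e onto {7:e}
drop 9:i onto {8:e}
ground layer = {0:i, 2:a}
drop-orders for the pieces not yet dropped (sum over which currently-grounded one goes next):
  1 to go: {4} 1  {9} 1
  2 to go: {2,4} 1  {4,9} 2  {8,9} 1
  3 to go: {2,4,9} 3  {4,8,9} 3  {7,8,9} 1
  4 to go: {2,4,8,9} 6  {4,7,8,9} 4  {6,7,8,9} 1
  5 to go: {2,4,7,8,9} 10  {4,6,7,8,9} 5  {5,6,7,8,9} 1
  6 to go: {2,4,6,7,8,9} 15  {3,5,6,7,8,9} 1  {4,5,6,7,8,9} 6
  7 to go: {1,3,5,6,7,8,9} 1  {2,4,5,6,7,8,9} 21  {3,4,5,6,7,8,9} 7
  8 to go: {0,1,3,5,6,7,8,9} 1  {1,3,4,5,6,7,8,9} 8  {2,3,4,5,6,7,8,9} 28
  if 0:i drops first: 36 orders
  if 2:a drops first: 9 orders
heap linearizations: 45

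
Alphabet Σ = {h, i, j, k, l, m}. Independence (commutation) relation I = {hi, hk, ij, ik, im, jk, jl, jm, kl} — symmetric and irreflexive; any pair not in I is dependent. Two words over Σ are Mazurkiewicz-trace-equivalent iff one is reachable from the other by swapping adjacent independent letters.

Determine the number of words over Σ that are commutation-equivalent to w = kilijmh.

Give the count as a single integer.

0(k) covers ∅
1(i) covers ∅
2(l) covers 1:i
3(i) covers 2:l
4(j) covers ∅
5(m) covers 0:k, 2:l
6(h) covers 4:j, 5:m
floor of heap: 0:k, 1:i, 4:j
completions by unplaced set U, small U first (add the entries for U minus each lowest piece of U):
  |U|=1: {3}:1  {6}:1
  |U|=2: {3,6}:2  {4,6}:1  {5,6}:1
  |U|=3: {0,5,6}:1  {3,4,6}:3  {3,5,6}:3  {4,5,6}:2
  |U|=4: {0,3,5,6}:4  {0,4,5,6}:3  {2,3,5,6}:3  {3,4,5,6}:8
  |U|=5: {0,2,3,5,6}:7  {0,3,4,5,6}:15  {1,2,3,5,6}:3  {2,3,4,5,6}:11
  start at 0(k): 14
  start at 1(i): 33
  start at 4(j): 10
sum over floor = 57

57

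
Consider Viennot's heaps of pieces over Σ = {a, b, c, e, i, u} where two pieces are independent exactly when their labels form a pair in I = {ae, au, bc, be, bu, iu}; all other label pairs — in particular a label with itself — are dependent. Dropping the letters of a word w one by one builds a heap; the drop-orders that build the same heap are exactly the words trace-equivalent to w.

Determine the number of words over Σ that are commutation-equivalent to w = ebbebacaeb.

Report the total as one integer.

45

#0=e has no predecessor
#1=b has no predecessor
#2=b depends on [1:b]
#3=e depends on [0:e]
#4=b depends on [2:b]
#5=a depends on [4:b]
#6=c depends on [3:e, 5:a]
#7=a depends on [6:c]
#8=e depends on [6:c]
#9=b depends on [7:a]
sources: [0:e, 1:b]
N(rest) = Σ N(rest − s) over sources s of rest; N(one piece) = 1:
  size 1 → [8]=1  [9]=1
  size 2 → [7,9]=1  [8,9]=2
  size 3 → [7,8,9]=3
  size 4 → [6,7,8,9]=3
  size 5 → [3,6,7,8,9]=3  [5,6,7,8,9]=3
  size 6 → [0,3,6,7,8,9]=3  [3,5,6,7,8,9]=6  [4,5,6,7,8,9]=3
  size 7 → [0,3,5,6,7,8,9]=9  [2,4,5,6,7,8,9]=3  [3,4,5,6,7,8,9]=9
  size 8 → [0,3,4,5,6,7,8,9]=18  [1,2,4,5,6,7,8,9]=3  [2,3,4,5,6,7,8,9]=12
  first=0(e) contributes 15
  first=1(b) contributes 30
|[w]| = 45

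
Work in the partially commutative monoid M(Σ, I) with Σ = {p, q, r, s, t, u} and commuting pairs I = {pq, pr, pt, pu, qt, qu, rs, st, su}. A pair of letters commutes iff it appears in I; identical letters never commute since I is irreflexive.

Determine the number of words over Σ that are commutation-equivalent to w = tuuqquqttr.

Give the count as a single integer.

0(t) covers ∅
1(u) covers 0:t
2(u) covers 1:u
3(q) covers ∅
4(q) covers 3:q
5(u) covers 2:u
6(q) covers 4:q
7(t) covers 5:u
8(t) covers 7:t
9(r) covers 6:q, 8:t
floor of heap: 0:t, 3:q
completions by unplaced set U, small U first (add the entries for U minus each lowest piece of U):
  |U|=1: {9}:1
  |U|=2: {6,9}:1  {8,9}:1
  |U|=3: {4,6,9}:1  {6,8,9}:2  {7,8,9}:1
  |U|=4: {3,4,6,9}:1  {4,6,8,9}:3  {5,7,8,9}:1  {6,7,8,9}:3
  |U|=5: {2,5,7,8,9}:1  {3,4,6,8,9}:4  {4,6,7,8,9}:6  {5,6,7,8,9}:4
  |U|=6: {1,2,5,7,8,9}:1  {2,5,6,7,8,9}:5  {3,4,6,7,8,9}:10  {4,5,6,7,8,9}:10
  |U|=7: {0,1,2,5,7,8,9}:1  {1,2,5,6,7,8,9}:6  {2,4,5,6,7,8,9}:15  {3,4,5,6,7,8,9}:20
  |U|=8: {0,1,2,5,6,7,8,9}:7  {1,2,4,5,6,7,8,9}:21  {2,3,4,5,6,7,8,9}:35
  start at 0(t): 56
  start at 3(q): 28
sum over floor = 84

84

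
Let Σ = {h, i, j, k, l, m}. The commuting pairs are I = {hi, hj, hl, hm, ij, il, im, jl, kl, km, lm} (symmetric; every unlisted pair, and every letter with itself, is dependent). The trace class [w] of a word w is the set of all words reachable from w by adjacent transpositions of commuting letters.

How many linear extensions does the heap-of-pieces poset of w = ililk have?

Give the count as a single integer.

10

piece 0:i — minimal
piece 1:l — minimal
piece 2:i rests on {0:i}
piece 3:l rests on {1:l}
piece 4:k rests on {2:i}
minimal pieces: {0:i, 1:l}
ways to finish when only these pieces remain (= sum over removing one remaining piece with nothing left below it):
  1 left: {3}→1  {4}→1
  2 left: {1,3}→1  {2,4}→1  {3,4}→2
  3 left: {0,2,4}→1  {1,3,4}→3  {2,3,4}→3
  placing 0:i first → 6 extensions
  placing 1:l first → 4 extensions
total linear extensions = 10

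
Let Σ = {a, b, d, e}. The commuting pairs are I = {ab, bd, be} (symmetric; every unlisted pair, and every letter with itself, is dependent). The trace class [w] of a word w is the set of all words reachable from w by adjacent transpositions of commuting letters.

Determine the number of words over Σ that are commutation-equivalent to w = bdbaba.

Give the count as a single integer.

20

piece 0:b — minimal
piece 1:d — minimal
piece 2:b rests on {0:b}
piece 3:a rests on {1:d}
piece 4:b rests on {2:b}
piece 5:a rests on {3:a}
minimal pieces: {0:b, 1:d}
ways to finish when only these pieces remain (= sum over removing one remaining piece with nothing left below it):
  1 left: {4}→1  {5}→1
  2 left: {2,4}→1  {3,5}→1  {4,5}→2
  3 left: {0,2,4}→1  {1,3,5}→1  {2,4,5}→3  {3,4,5}→3
  4 left: {0,2,4,5}→4  {1,3,4,5}→4  {2,3,4,5}→6
  placing 0:b first → 10 extensions
  placing 1:d first → 10 extensions
total linear extensions = 20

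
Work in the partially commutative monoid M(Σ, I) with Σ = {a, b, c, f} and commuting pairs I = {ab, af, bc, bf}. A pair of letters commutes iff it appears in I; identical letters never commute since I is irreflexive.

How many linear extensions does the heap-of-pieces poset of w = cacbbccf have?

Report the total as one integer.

#0=c has no predecessor
#1=a depends on [0:c]
#2=c depends on [1:a]
#3=b has no predecessor
#4=b depends on [3:b]
#5=c depends on [2:c]
#6=c depends on [5:c]
#7=f depends on [6:c]
sources: [0:c, 3:b]
N(rest) = Σ N(rest − s) over sources s of rest; N(one piece) = 1:
  size 1 → [4]=1  [7]=1
  size 2 → [3,4]=1  [4,7]=2  [6,7]=1
  size 3 → [3,4,7]=3  [4,6,7]=3  [5,6,7]=1
  size 4 → [2,5,6,7]=1  [3,4,6,7]=6  [4,5,6,7]=4
  size 5 → [1,2,5,6,7]=1  [2,4,5,6,7]=5  [3,4,5,6,7]=10
  size 6 → [0,1,2,5,6,7]=1  [1,2,4,5,6,7]=6  [2,3,4,5,6,7]=15
  first=0(c) contributes 21
  first=3(b) contributes 7
|[w]| = 28

28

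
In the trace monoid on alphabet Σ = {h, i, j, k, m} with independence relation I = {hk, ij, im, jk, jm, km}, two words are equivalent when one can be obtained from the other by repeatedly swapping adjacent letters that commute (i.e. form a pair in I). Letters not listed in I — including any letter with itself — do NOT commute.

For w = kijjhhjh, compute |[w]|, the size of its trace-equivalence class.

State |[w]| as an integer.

drop 0:k onto floor
drop 1:i onto {0:k}
drop 2:j onto floor
drop 3:j onto {2:j}
drop 4:h onto {1:i, 3:j}
drop 5:h onto {4:h}
drop 6:j onto {5:h}
drop 7:h onto {6:j}
ground layer = {0:k, 2:j}
drop-orders for the pieces not yet dropped (sum over which currently-grounded one goes next):
  1 to go: {7} 1
  2 to go: {6,7} 1
  3 to go: {5,6,7} 1
  4 to go: {4,5,6,7} 1
  5 to go: {1,4,5,6,7} 1  {3,4,5,6,7} 1
  6 to go: {0,1,4,5,6,7} 1  {1,3,4,5,6,7} 2  {2,3,4,5,6,7} 1
  if 0:k drops first: 3 orders
  if 2:j drops first: 3 orders
heap linearizations: 6

6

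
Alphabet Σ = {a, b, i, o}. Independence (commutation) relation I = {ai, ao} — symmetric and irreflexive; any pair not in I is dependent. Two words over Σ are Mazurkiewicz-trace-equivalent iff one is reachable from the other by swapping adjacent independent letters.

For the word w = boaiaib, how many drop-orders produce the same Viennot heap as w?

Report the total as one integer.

drop 0:b onto floor
drop 1:o onto {0:b}
drop 2:a onto {0:b}
drop 3:i onto {1:o}
drop 4:a onto {2:a}
drop 5:i onto {3:i}
drop 6:b onto {4:a, 5:i}
ground layer = {0:b}
drop-orders for the pieces not yet dropped (sum over which currently-grounded one goes next):
  1 to go: {6} 1
  2 to go: {4,6} 1  {5,6} 1
  3 to go: {2,4,6} 1  {3,5,6} 1  {4,5,6} 2
  4 to go: {1,3,5,6} 1  {2,4,5,6} 3  {3,4,5,6} 3
  5 to go: {1,3,4,5,6} 4  {2,3,4,5,6} 6
  if 0:b drops first: 10 orders

10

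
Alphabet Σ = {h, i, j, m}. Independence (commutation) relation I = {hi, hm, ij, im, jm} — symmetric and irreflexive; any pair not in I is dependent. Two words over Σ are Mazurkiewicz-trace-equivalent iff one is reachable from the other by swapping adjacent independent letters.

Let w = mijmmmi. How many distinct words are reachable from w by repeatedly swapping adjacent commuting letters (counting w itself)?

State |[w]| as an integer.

drop 0:m onto floor
drop 1:i onto floor
drop 2:j onto floor
drop 3:m onto {0:m}
drop 4:m onto {3:m}
drop 5:m onto {4:m}
drop 6:i onto {1:i}
ground layer = {0:m, 1:i, 2:j}
drop-orders for the pieces not yet dropped (sum over which currently-grounded one goes next):
  1 to go: {2} 1  {5} 1  {6} 1
  2 to go: {1,6} 1  {2,5} 2  {2,6} 2  {4,5} 1  {5,6} 2
  3 to go: {1,2,6} 3  {1,5,6} 3  {2,4,5} 3  {2,5,6} 6  {3,4,5} 1  {4,5,6} 3
  4 to go: {0,3,4,5} 1  {1,2,5,6} 12  {1,4,5,6} 6  {2,3,4,5} 4  {2,4,5,6} 12  {3,4,5,6} 4
  5 to go: {0,2,3,4,5} 5  {0,3,4,5,6} 5  {1,2,4,5,6} 30  {1,3,4,5,6} 10  {2,3,4,5,6} 20
  if 0:m drops first: 60 orders
  if 1:i drops first: 30 orders
  if 2:j drops first: 15 orders
heap linearizations: 105

105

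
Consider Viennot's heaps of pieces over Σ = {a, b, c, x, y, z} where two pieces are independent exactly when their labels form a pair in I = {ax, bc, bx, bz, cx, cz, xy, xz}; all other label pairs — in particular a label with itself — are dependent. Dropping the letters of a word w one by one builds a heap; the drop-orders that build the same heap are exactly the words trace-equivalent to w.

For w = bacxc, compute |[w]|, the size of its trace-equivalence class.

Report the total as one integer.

0(b) covers ∅
1(a) covers 0:b
2(c) covers 1:a
3(x) covers ∅
4(c) covers 2:c
floor of heap: 0:b, 3:x
completions by unplaced set U, small U first (add the entries for U minus each lowest piece of U):
  |U|=1: {3}:1  {4}:1
  |U|=2: {2,4}:1  {3,4}:2
  |U|=3: {1,2,4}:1  {2,3,4}:3
  start at 0(b): 4
  start at 3(x): 1
sum over floor = 5

5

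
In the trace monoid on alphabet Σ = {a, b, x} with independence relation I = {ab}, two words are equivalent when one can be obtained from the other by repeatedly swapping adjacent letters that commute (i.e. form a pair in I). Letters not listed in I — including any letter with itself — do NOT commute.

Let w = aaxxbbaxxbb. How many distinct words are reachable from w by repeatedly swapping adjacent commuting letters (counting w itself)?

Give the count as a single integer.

piece 0:a — minimal
piece 1:a rests on {0:a}
piece 2:x rests on {1:a}
piece 3:x rests on {2:x}
piece 4:b rests on {3:x}
piece 5:b rests on {4:b}
piece 6:a rests on {3:x}
piece 7:x rests on {5:b, 6:a}
piece 8:x rests on {7:x}
piece 9:b rests on {8:x}
piece 10:b rests on {9:b}
minimal pieces: {0:a}
ways to finish when only these pieces remain (= sum over removing one remaining piece with nothing left below it):
  1 left: {10}→1
  2 left: {9,10}→1
  3 left: {8,9,10}→1
  4 left: {7,8,9,10}→1
  5 left: {5,7,8,9,10}→1  {6,7,8,9,10}→1
  6 left: {4,5,7,8,9,10}→1  {5,6,7,8,9,10}→2
  7 left: {4,5,6,7,8,9,10}→3
  8 left: {3,4,5,6,7,8,9,10}→3
  9 left: {2,3,4,5,6,7,8,9,10}→3
  placing 0:a first → 3 extensions

3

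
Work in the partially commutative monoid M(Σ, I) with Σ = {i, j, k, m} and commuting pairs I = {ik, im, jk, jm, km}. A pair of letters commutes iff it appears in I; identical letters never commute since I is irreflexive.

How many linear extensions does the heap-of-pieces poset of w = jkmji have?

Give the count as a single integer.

20

piece 0:j — minimal
piece 1:k — minimal
piece 2:m — minimal
piece 3:j rests on {0:j}
piece 4:i rests on {3:j}
minimal pieces: {0:j, 1:k, 2:m}
ways to finish when only these pieces remain (= sum over removing one remaining piece with nothing left below it):
  1 left: {1}→1  {2}→1  {4}→1
  2 left: {1,2}→2  {1,4}→2  {2,4}→2  {3,4}→1
  3 left: {0,3,4}→1  {1,2,4}→6  {1,3,4}→3  {2,3,4}→3
  placing 0:j first → 12 extensions
  placing 1:k first → 4 extensions
  placing 2:m first → 4 extensions
total linear extensions = 20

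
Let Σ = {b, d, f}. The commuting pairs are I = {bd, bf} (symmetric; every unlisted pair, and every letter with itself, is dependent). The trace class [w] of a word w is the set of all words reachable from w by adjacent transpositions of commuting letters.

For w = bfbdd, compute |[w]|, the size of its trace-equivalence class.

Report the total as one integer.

10

drop 0:b onto floor
drop 1:f onto floor
drop 2:b onto {0:b}
drop 3:d onto {1:f}
drop 4:d onto {3:d}
ground layer = {0:b, 1:f}
drop-orders for the pieces not yet dropped (sum over which currently-grounded one goes next):
  1 to go: {2} 1  {4} 1
  2 to go: {0,2} 1  {2,4} 2  {3,4} 1
  3 to go: {0,2,4} 3  {1,3,4} 1  {2,3,4} 3
  if 0:b drops first: 4 orders
  if 1:f drops first: 6 orders
heap linearizations: 10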